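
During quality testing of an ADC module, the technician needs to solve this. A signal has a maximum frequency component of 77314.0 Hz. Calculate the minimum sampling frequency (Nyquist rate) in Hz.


The Nyquist rate is twice the maximum frequency component.
fs_min = 2 * fmax
      = 2 * 77314.0
      = 154628.0 Hz

154628.0


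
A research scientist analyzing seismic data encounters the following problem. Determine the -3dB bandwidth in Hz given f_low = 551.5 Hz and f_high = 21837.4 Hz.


Bandwidth is the difference of -3dB frequencies:
BW = f_high - f_low
   = 21837.4 - 551.5
   = 21285.9 Hz

21285.9 Hz


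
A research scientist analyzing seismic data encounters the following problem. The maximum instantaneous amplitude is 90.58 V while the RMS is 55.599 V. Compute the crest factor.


Crest factor is the ratio of peak to RMS:
CF = V_peak / V_rms
   = 90.58 / 55.599
   = 1.6292

1.6292


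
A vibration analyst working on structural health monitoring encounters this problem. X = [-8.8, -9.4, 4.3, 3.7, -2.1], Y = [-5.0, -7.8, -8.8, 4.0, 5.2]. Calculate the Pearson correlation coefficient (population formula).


Pearson correlation coefficient (population):
r = cov(X,Y) / (std(X) * std(Y))
Mean X = -2.46, Mean Y = -2.48
Cov(X,Y) = 10.5712
Std(X) = 5.867401, Std(Y) = 5.925673
r = 0.304

0.304


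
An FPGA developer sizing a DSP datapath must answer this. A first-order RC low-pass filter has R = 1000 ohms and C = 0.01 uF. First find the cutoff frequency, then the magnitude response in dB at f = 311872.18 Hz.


Step 1 — cutoff frequency:
fc = 1 / (2*pi*R*C)
C = 0.01 uF = 1e-08 F
fc = 1 / (2*pi*1000*1e-08)
   = 15915.494 Hz

Step 2 — magnitude at f = 311872.18 Hz:
|H(f)| = 1 / sqrt(1 + (f/fc)^2)
f/fc = 311872.18 / 15915.494 = 19.595507
|H| = 1 / sqrt(1 + 383.983895) = 0.0509658
|H|_dB = 20*log10(0.0509658) = -25.85 dB

fc = 15915.494 Hz; |H(311872.18 Hz)| = -25.85 dB


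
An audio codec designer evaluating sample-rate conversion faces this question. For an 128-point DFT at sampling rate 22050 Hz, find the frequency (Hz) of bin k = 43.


Frequency of DFT bin k:
f_k = k * fs / N
    = 43 * 22050 / 128
    = 948150 / 128
    = 7407.422 Hz

7407.422 Hz


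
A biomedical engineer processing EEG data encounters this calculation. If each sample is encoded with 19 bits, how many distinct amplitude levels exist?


Number of quantization levels = 2^N
= 2^19
= 524288

524288


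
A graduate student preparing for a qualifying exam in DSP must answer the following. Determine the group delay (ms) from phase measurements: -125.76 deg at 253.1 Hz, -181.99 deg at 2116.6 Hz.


Group delay from phase difference:
tau = -d(phi)/d(omega)
d(phi) = -56.23 deg = -0.981399 rad
d(omega) = 2*pi*(2116.6 - 253.1) = 11708.7158 rad/s
tau = -(-0.981399) / 11708.7158
    = 0.0838 ms

0.0838 ms


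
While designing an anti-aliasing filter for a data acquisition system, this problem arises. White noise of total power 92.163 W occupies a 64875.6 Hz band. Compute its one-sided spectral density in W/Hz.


Power spectral density:
PSD = P / BW
    = 92.163 / 64875.6
    = 0.00142061 W/Hz

0.00142061 W/Hz


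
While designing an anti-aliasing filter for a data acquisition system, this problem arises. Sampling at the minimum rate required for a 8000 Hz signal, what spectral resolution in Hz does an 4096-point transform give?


Step 1 — Nyquist sampling rate:
fs = 2 * fmax = 2 * 8000 = 16000 Hz

Step 2 — DFT bin spacing:
df = fs / N = 16000 / 4096 = 3.9062 Hz

3.9062 Hz


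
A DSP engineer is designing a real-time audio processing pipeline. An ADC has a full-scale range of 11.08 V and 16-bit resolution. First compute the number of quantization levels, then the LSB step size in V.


Step 1 — number of quantization levels:
L = 2^N = 2^16 = 65536

Step 2 — LSB step size:
delta = Vfs / L
      = 11.08 / 65536
      = 0.00016907 V

Levels = 65536; step size = 0.00016907 V


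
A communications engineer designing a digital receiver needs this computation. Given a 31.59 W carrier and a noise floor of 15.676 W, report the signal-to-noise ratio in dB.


SNR in decibels:
SNR = 10 * log10(Ps / Pn)
    = 10 * log10(31.59 / 15.676)
    = 10 * log10(2.0152)
    = 10 * 0.3043
    = 3.04 dB

3.04 dB


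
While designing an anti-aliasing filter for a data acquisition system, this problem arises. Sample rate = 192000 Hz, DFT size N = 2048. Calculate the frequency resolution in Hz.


DFT frequency resolution:
df = fs / N
   = 192000 / 2048
   = 93.75 Hz

93.75 Hz


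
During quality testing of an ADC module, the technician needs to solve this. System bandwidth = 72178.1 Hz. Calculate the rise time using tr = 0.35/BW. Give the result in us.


Rise time from bandwidth relationship:
tr = 0.35 / BW
   = 0.35 / 72178.1
   = 4.849116283e-06 s
   = 4.8491 us

4.8491 us


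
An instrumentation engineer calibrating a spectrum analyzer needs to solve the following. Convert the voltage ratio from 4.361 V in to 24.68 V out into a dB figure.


Voltage gain in dB:
G = 20 * log10(Vout / Vin)
  = 20 * log10(24.68 / 4.361)
  = 20 * log10(5.659252)
  = 20 * 0.752759
  = 15.06 dB

15.06 dB


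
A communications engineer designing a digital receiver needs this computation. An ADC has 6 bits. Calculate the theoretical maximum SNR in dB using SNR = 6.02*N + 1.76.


Theoretical SNR for a full-scale sinusoid:
SNR = 6.02 * N + 1.76
    = 6.02 * 6 + 1.76
    = 36.12 + 1.76
    = 37.88 dB

37.88 dB


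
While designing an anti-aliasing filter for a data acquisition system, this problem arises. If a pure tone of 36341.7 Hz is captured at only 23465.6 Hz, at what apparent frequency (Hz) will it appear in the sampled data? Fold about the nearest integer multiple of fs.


Compute the nearest integer multiple of fs to the signal:
n = round(36341.7 / 23465.6) = 2
f_alias = |36341.7 - 2 * 23465.6|
        = |36341.7 - 46931.2|
        = 10589.5 Hz

10589.5


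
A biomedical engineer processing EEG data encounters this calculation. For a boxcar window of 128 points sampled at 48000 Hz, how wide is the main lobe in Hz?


Main lobe width for a rectangular window:
Width = 2 * fs / N
      = 2 * 48000 / 128
      = 96000 / 128
      = 750.0 Hz

750.0 Hz


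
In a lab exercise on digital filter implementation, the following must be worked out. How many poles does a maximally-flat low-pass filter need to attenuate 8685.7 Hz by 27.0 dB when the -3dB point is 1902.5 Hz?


Butterworth filter order formula:
n = log10(10^(A/10) - 1) / (2 * log10(f_stop/f_pass))
10^(27.0/10) - 1 = 500.1872
f_stop/f_pass = 8685.7 / 1902.5 = 4.5654
n = 2.0464 -> ceil = 3

3


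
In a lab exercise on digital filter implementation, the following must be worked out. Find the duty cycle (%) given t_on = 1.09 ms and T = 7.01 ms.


Duty cycle as a percentage:
DC = (t_on / T) * 100
   = (1.09 / 7.01) * 100
   = 0.155492 * 100
   = 15.55 %

15.55 %


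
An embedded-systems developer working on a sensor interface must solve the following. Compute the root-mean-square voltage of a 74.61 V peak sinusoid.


RMS voltage for a sinusoidal waveform:
V_rms = V_peak / sqrt(2)
      = 74.61 / 1.414214
      = 52.757 V

52.757 V


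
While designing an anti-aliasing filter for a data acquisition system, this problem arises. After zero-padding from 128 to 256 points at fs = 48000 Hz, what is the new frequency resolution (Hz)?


Frequency resolution after zero-padding:
N_padded = 128 * 2 = 256
df = fs / N_padded
   = 48000 / 256
   = 187.5 Hz

187.5 Hz


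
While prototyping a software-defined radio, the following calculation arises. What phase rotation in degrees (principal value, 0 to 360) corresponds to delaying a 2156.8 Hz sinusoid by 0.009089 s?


Phase shift from frequency and time delay:
phi = 360 * f * t_delay
    = 360 * 2156.8 * 0.009089
    = 7057.14 degrees
    mod 360 = 217.14 degrees

217.14 degrees


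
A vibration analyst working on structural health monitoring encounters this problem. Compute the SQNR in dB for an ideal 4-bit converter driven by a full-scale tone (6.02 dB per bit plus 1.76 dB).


Theoretical SNR for a full-scale sinusoid:
SNR = 6.02 * N + 1.76
    = 6.02 * 4 + 1.76
    = 24.08 + 1.76
    = 25.84 dB

25.84 dB


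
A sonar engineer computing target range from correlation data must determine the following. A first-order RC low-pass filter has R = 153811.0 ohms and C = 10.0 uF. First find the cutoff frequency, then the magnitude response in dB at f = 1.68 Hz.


Step 1 — cutoff frequency:
fc = 1 / (2*pi*R*C)
C = 10.0 uF = 1e-05 F
fc = 1 / (2*pi*153811.0*1e-05)
   = 0.103474 Hz

Step 2 — magnitude at f = 1.68 Hz:
|H(f)| = 1 / sqrt(1 + (f/fc)^2)
f/fc = 1.68 / 0.103474 = 16.235963
|H| = 1 / sqrt(1 + 263.606495) = 0.0614752
|H|_dB = 20*log10(0.0614752) = -24.23 dB

fc = 0.103474 Hz; |H(1.68 Hz)| = -24.23 dB


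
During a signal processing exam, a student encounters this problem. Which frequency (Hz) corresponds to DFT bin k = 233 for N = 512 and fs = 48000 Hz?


Frequency of DFT bin k:
f_k = k * fs / N
    = 233 * 48000 / 512
    = 11184000 / 512
    = 21843.75 Hz

21843.75 Hz


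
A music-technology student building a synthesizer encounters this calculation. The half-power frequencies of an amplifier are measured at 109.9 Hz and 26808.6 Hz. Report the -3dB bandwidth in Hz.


Bandwidth is the difference of -3dB frequencies:
BW = f_high - f_low
   = 26808.6 - 109.9
   = 26698.7 Hz

26698.7 Hz


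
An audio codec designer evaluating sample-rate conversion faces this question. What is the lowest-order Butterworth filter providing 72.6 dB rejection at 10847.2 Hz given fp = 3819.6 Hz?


Butterworth filter order formula:
n = log10(10^(A/10) - 1) / (2 * log10(f_stop/f_pass))
10^(72.6/10) - 1 = 18197007.5861
f_stop/f_pass = 10847.2 / 3819.6 = 2.8399
n = 8.0079 -> ceil = 9

9


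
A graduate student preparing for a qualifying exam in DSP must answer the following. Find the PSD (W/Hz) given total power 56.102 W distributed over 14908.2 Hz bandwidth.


Power spectral density:
PSD = P / BW
    = 56.102 / 14908.2
    = 0.00376316 W/Hz

0.00376316 W/Hz


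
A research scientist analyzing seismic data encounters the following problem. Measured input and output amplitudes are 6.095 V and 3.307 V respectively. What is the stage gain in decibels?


Voltage gain in dB:
G = 20 * log10(Vout / Vin)
  = 20 * log10(3.307 / 6.095)
  = 20 * log10(0.542576)
  = 20 * -0.26554
  = -5.31 dB

-5.31 dB


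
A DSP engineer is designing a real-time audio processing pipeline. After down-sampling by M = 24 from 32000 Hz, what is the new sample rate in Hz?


Decimation reduces the sample rate:
fs_out = fs_in / M
       = 32000 / 24
       = 1333.3333 Hz

1333.3333 Hz


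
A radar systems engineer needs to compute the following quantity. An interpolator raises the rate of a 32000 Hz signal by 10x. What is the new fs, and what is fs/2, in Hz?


Step 1 — output sample rate after interpolation by L:
fs_out = L * fs_in = 10 * 32000 = 320000 Hz

Step 2 — Nyquist frequency of the output stream:
f_Nyq = fs_out / 2 = 320000 / 2 = 160000.0 Hz

fs_out = 320000 Hz; f_Nyquist = 160000.0 Hz


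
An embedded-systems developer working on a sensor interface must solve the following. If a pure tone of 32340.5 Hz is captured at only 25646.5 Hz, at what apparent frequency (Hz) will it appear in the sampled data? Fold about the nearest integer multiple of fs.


Compute the nearest integer multiple of fs to the signal:
n = round(32340.5 / 25646.5) = 1
f_alias = |32340.5 - 1 * 25646.5|
        = |32340.5 - 25646.5|
        = 6694.0 Hz

6694.0


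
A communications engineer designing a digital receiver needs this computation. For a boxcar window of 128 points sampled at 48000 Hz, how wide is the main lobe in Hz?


Main lobe width for a rectangular window:
Width = 2 * fs / N
      = 2 * 48000 / 128
      = 96000 / 128
      = 750.0 Hz

750.0 Hz


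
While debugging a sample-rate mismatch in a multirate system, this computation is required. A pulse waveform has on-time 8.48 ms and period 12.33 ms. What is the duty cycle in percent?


Duty cycle as a percentage:
DC = (t_on / T) * 100
   = (8.48 / 12.33) * 100
   = 0.687753 * 100
   = 68.78 %

68.78 %


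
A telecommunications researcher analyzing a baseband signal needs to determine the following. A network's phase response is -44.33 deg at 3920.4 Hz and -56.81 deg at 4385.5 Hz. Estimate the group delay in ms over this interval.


Group delay from phase difference:
tau = -d(phi)/d(omega)
d(phi) = -12.48 deg = -0.217817 rad
d(omega) = 2*pi*(4385.5 - 3920.4) = 2922.3095 rad/s
tau = -(-0.217817) / 2922.3095
    = 0.0745 ms

0.0745 ms


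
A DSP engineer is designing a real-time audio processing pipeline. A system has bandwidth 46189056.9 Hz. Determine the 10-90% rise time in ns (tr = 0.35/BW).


Rise time from bandwidth relationship:
tr = 0.35 / BW
   = 0.35 / 46189056.9
   = 7.577552422e-09 s
   = 7.5776 ns

7.5776 ns


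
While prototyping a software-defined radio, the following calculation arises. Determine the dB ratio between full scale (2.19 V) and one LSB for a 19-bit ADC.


Dynamic range from full-scale to LSB:
V_min = V_max / 2^bits = 2.19 / 2^19
DR = 20 * log10(V_max / V_min)
   = 20 * log10(2^19)
   = 20 * 19 * log10(2)
   = 114.39 dB

114.39 dB


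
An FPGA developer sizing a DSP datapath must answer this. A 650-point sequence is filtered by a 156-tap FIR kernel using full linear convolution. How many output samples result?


Linear convolution output length:
L = N + M - 1
  = 650 + 156 - 1
  = 805 samples

805


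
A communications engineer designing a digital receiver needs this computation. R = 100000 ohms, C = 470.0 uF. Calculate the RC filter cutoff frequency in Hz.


Cutoff frequency of a first-order RC filter:
fc = 1 / (2 * pi * R * C)
C = 470.0 uF = 0.00047 F
fc = 1 / (2 * pi * 100000 * 0.00047)
   = 1 / 295.30970943744
   = 0.003386 Hz

0.003386 Hz


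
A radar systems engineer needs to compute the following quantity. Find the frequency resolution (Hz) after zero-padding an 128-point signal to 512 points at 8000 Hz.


Frequency resolution after zero-padding:
N_padded = 128 * 4 = 512
df = fs / N_padded
   = 8000 / 512
   = 15.625 Hz

15.625 Hz


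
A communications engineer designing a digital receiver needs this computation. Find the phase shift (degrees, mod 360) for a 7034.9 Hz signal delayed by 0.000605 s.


Phase shift from frequency and time delay:
phi = 360 * f * t_delay
    = 360 * 7034.9 * 0.000605
    = 1532.2 degrees
    mod 360 = 92.2 degrees

92.2 degrees


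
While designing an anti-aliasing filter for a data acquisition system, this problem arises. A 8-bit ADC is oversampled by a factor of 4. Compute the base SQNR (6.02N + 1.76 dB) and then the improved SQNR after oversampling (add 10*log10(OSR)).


Step 1 — baseline SQNR at Nyquist:
SQNR_base = 6.02*N + 1.76
          = 6.02*8 + 1.76
          = 49.92 dB

Step 2 — oversampling processing gain:
G = 10*log10(OSR) = 10*log10(4) = 6.02 dB

Step 3 — total:
SQNR_total = 49.92 + 6.02 = 55.94 dB

Base SQNR = 49.92 dB; oversampled SQNR = 55.94 dB


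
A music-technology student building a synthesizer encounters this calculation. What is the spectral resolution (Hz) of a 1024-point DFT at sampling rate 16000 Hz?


DFT frequency resolution:
df = fs / N
   = 16000 / 1024
   = 15.625 Hz

15.625 Hz


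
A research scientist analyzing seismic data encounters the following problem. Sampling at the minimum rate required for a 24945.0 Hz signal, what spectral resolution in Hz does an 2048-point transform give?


Step 1 — Nyquist sampling rate:
fs = 2 * fmax = 2 * 24945.0 = 49890.0 Hz

Step 2 — DFT bin spacing:
df = fs / N = 49890.0 / 2048 = 24.3604 Hz

24.3604 Hz


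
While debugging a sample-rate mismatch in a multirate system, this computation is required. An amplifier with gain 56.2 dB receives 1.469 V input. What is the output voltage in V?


Output voltage from dB gain:
V_out = V_in * 10^(gain_dB / 20)
      = 1.469 * 10^(56.2 / 20)
      = 1.469 * 645.654229
      = 948.4661 V

948.4661 V


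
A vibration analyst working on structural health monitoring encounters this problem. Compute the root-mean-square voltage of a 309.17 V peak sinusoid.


RMS voltage for a sinusoidal waveform:
V_rms = V_peak / sqrt(2)
      = 309.17 / 1.414214
      = 218.616 V

218.616 V


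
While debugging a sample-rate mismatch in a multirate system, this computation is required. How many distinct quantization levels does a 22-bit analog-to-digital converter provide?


Number of quantization levels = 2^N
= 2^22
= 4194304

4194304


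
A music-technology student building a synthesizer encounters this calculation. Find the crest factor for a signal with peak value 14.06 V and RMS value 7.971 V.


Crest factor is the ratio of peak to RMS:
CF = V_peak / V_rms
   = 14.06 / 7.971
   = 1.7639

1.7639


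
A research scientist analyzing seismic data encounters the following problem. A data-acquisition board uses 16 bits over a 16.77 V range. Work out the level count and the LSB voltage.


Step 1 — number of quantization levels:
L = 2^N = 2^16 = 65536

Step 2 — LSB step size:
delta = Vfs / L
      = 16.77 / 65536
      = 0.00025589 V

Levels = 65536; step size = 0.00025589 V


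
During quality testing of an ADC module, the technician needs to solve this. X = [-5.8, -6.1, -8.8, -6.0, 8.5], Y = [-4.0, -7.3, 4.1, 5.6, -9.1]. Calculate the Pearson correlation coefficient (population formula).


Pearson correlation coefficient (population):
r = cov(X,Y) / (std(X) * std(Y))
Mean X = -3.64, Mean Y = -2.14
Cov(X,Y) = -23.6496
Std(X) = 6.169149, Std(Y) = 5.956039
r = -0.6436

-0.6436


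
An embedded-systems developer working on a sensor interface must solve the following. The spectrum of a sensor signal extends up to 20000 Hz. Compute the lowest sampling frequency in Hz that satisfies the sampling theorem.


The Nyquist rate is twice the maximum frequency component.
fs_min = 2 * fmax
      = 2 * 20000
      = 40000 Hz

40000


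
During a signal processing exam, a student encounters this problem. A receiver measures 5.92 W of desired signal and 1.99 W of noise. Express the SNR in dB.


SNR in decibels:
SNR = 10 * log10(Ps / Pn)
    = 10 * log10(5.92 / 1.99)
    = 10 * log10(2.9749)
    = 10 * 0.4735
    = 4.73 dB

4.73 dB


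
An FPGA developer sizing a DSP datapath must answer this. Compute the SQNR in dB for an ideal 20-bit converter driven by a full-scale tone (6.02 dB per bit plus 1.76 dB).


Theoretical SNR for a full-scale sinusoid:
SNR = 6.02 * N + 1.76
    = 6.02 * 20 + 1.76
    = 120.4 + 1.76
    = 122.16 dB

122.16 dB


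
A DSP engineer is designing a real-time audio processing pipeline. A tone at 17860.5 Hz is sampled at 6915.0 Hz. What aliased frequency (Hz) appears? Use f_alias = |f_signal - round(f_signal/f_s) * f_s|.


Compute the nearest integer multiple of fs to the signal:
n = round(17860.5 / 6915.0) = 3
f_alias = |17860.5 - 3 * 6915.0|
        = |17860.5 - 20745.0|
        = 2884.5 Hz

2884.5


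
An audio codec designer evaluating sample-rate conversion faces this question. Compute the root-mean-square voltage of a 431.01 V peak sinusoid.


RMS voltage for a sinusoidal waveform:
V_rms = V_peak / sqrt(2)
      = 431.01 / 1.414214
      = 304.77 V

304.77 V


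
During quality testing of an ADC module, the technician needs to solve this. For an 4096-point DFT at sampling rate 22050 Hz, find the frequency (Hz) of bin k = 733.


Frequency of DFT bin k:
f_k = k * fs / N
    = 733 * 22050 / 4096
    = 16162650 / 4096
    = 3945.959 Hz

3945.959 Hz


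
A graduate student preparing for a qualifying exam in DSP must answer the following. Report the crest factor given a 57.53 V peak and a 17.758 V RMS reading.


Crest factor is the ratio of peak to RMS:
CF = V_peak / V_rms
   = 57.53 / 17.758
   = 3.2397

3.2397


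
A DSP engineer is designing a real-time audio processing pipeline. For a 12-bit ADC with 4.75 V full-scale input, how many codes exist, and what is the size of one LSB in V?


Step 1 — number of quantization levels:
L = 2^N = 2^12 = 4096

Step 2 — LSB step size:
delta = Vfs / L
      = 4.75 / 4096
      = 0.00115967 V

Levels = 4096; step size = 0.00115967 V


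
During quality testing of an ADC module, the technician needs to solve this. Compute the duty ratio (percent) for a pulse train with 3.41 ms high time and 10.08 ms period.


Duty cycle as a percentage:
DC = (t_on / T) * 100
   = (3.41 / 10.08) * 100
   = 0.338294 * 100
   = 33.83 %

33.83 %


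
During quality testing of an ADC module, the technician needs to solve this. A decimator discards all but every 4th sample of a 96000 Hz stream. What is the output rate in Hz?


Decimation reduces the sample rate:
fs_out = fs_in / M
       = 96000 / 4
       = 24000.0 Hz

24000.0 Hz


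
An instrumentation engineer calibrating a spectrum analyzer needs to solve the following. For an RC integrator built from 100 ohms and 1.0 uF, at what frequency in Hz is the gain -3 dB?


Cutoff frequency of a first-order RC filter:
fc = 1 / (2 * pi * R * C)
C = 1.0 uF = 1e-06 F
fc = 1 / (2 * pi * 100 * 1e-06)
   = 1 / 0.00062831853071796
   = 1591.549431 Hz

1591.549431 Hz


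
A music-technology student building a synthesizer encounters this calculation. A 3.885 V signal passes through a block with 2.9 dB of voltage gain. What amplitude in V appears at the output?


Output voltage from dB gain:
V_out = V_in * 10^(gain_dB / 20)
      = 3.885 * 10^(2.9 / 20)
      = 3.885 * 1.396368
      = 5.4249 V

5.4249 V


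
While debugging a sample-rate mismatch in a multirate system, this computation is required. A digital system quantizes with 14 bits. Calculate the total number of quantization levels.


Number of quantization levels = 2^N
= 2^14
= 16384

16384


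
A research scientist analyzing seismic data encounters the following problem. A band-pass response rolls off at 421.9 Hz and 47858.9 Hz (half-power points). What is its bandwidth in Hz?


Bandwidth is the difference of -3dB frequencies:
BW = f_high - f_low
   = 47858.9 - 421.9
   = 47437.0 Hz

47437.0 Hz


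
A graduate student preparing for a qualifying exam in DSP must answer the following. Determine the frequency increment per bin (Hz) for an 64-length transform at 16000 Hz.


DFT frequency resolution:
df = fs / N
   = 16000 / 64
   = 250.0 Hz

250.0 Hz


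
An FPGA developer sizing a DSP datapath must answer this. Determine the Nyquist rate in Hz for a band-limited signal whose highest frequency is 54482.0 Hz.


The Nyquist rate is twice the maximum frequency component.
fs_min = 2 * fmax
      = 2 * 54482.0
      = 108964.0 Hz

108964.0


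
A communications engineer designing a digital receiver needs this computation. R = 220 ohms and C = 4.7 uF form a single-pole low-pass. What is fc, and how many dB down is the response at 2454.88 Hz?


Step 1 — cutoff frequency:
fc = 1 / (2*pi*R*C)
C = 4.7 uF = 4.7e-06 F
fc = 1 / (2*pi*220*4.7e-06)
   = 153.922 Hz

Step 2 — magnitude at f = 2454.88 Hz:
|H(f)| = 1 / sqrt(1 + (f/fc)^2)
f/fc = 2454.88 / 153.922 = 15.948857
|H| = 1 / sqrt(1 + 254.36604) = 0.0625775
|H|_dB = 20*log10(0.0625775) = -24.07 dB

fc = 153.922 Hz; |H(2454.88 Hz)| = -24.07 dB


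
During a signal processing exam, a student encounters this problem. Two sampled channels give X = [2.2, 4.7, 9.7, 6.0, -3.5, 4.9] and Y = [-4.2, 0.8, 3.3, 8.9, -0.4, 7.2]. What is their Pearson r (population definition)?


Pearson correlation coefficient (population):
r = cov(X,Y) / (std(X) * std(Y))
Mean X = 4.0, Mean Y = 2.6
Cov(X,Y) = 9.035
Std(X) = 4.026578, Std(Y) = 4.468781
r = 0.5021

0.5021


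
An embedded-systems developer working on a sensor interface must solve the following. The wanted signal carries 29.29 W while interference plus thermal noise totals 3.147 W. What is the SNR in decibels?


SNR in decibels:
SNR = 10 * log10(Ps / Pn)
    = 10 * log10(29.29 / 3.147)
    = 10 * log10(9.3073)
    = 10 * 0.9688
    = 9.69 dB

9.69 dB


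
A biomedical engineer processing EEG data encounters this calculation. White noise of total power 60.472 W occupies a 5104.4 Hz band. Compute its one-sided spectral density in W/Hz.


Power spectral density:
PSD = P / BW
    = 60.472 / 5104.4
    = 0.01184703 W/Hz

0.01184703 W/Hz


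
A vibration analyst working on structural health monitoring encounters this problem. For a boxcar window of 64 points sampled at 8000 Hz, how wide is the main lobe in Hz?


Main lobe width for a rectangular window:
Width = 2 * fs / N
      = 2 * 8000 / 64
      = 16000 / 64
      = 250.0 Hz

250.0 Hz


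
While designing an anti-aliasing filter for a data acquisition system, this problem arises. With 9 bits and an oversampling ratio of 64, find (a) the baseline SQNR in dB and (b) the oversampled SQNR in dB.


Step 1 — baseline SQNR at Nyquist:
SQNR_base = 6.02*N + 1.76
          = 6.02*9 + 1.76
          = 55.94 dB

Step 2 — oversampling processing gain:
G = 10*log10(OSR) = 10*log10(64) = 18.06 dB

Step 3 — total:
SQNR_total = 55.94 + 18.06 = 74.0 dB

Base SQNR = 55.94 dB; oversampled SQNR = 74.0 dB


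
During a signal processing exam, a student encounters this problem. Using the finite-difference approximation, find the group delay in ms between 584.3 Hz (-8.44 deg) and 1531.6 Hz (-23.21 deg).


Group delay from phase difference:
tau = -d(phi)/d(omega)
d(phi) = -14.77 deg = -0.257785 rad
d(omega) = 2*pi*(1531.6 - 584.3) = 5952.0614 rad/s
tau = -(-0.257785) / 5952.0614
    = 0.0433 ms

0.0433 ms


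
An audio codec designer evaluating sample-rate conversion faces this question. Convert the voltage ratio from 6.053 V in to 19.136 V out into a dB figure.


Voltage gain in dB:
G = 20 * log10(Vout / Vin)
  = 20 * log10(19.136 / 6.053)
  = 20 * log10(3.161408)
  = 20 * 0.49988
  = 10.0 dB

10.0 dB


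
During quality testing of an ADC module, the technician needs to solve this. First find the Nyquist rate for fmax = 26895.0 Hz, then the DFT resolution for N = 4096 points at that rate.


Step 1 — Nyquist sampling rate:
fs = 2 * fmax = 2 * 26895.0 = 53790.0 Hz

Step 2 — DFT bin spacing:
df = fs / N = 53790.0 / 4096 = 13.1323 Hz

13.1323 Hz


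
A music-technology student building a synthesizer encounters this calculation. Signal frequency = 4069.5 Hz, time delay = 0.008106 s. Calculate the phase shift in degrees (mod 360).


Phase shift from frequency and time delay:
phi = 360 * f * t_delay
    = 360 * 4069.5 * 0.008106
    = 11875.45 degrees
    mod 360 = 355.45 degrees

355.45 degrees


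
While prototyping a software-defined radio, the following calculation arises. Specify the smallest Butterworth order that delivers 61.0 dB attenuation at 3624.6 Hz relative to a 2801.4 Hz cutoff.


Butterworth filter order formula:
n = log10(10^(A/10) - 1) / (2 * log10(f_stop/f_pass))
10^(61.0/10) - 1 = 1258924.4118
f_stop/f_pass = 3624.6 / 2801.4 = 1.2939
n = 27.2601 -> ceil = 28

28


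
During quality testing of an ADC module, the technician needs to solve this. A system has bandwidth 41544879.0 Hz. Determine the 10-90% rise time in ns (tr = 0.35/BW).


Rise time from bandwidth relationship:
tr = 0.35 / BW
   = 0.35 / 41544879.0
   = 8.424624368e-09 s
   = 8.4246 ns

8.4246 ns


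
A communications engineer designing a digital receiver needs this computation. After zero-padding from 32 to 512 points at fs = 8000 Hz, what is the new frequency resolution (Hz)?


Frequency resolution after zero-padding:
N_padded = 32 * 16 = 512
df = fs / N_padded
   = 8000 / 512
   = 15.625 Hz

15.625 Hz


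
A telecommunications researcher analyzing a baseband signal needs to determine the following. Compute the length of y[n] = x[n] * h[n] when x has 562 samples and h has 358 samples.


Linear convolution output length:
L = N + M - 1
  = 562 + 358 - 1
  = 919 samples

919


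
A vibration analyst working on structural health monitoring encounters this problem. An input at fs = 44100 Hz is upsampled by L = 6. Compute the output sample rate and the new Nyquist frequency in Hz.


Step 1 — output sample rate after interpolation by L:
fs_out = L * fs_in = 6 * 44100 = 264600 Hz

Step 2 — Nyquist frequency of the output stream:
f_Nyq = fs_out / 2 = 264600 / 2 = 132300.0 Hz

fs_out = 264600 Hz; f_Nyquist = 132300.0 Hz


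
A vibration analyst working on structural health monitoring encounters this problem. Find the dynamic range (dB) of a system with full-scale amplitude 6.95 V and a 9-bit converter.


Dynamic range from full-scale to LSB:
V_min = V_max / 2^bits = 6.95 / 2^9
DR = 20 * log10(V_max / V_min)
   = 20 * log10(2^9)
   = 20 * 9 * log10(2)
   = 54.19 dB

54.19 dB


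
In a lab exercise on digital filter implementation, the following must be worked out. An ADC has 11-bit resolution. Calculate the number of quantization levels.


Number of quantization levels = 2^N
= 2^11
= 2048

2048


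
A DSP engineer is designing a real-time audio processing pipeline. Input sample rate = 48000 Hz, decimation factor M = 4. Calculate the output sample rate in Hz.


Decimation reduces the sample rate:
fs_out = fs_in / M
       = 48000 / 4
       = 12000.0 Hz

12000.0 Hz


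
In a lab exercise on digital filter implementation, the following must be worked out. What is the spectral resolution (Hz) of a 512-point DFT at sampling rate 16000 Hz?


DFT frequency resolution:
df = fs / N
   = 16000 / 512
   = 31.25 Hz

31.25 Hz


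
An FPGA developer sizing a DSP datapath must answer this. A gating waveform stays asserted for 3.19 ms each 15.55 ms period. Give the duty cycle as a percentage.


Duty cycle as a percentage:
DC = (t_on / T) * 100
   = (3.19 / 15.55) * 100
   = 0.205145 * 100
   = 20.51 %

20.51 %


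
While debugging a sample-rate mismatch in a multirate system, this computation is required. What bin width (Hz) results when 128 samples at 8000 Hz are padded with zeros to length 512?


Frequency resolution after zero-padding:
N_padded = 128 * 4 = 512
df = fs / N_padded
   = 8000 / 512
   = 15.625 Hz

15.625 Hz


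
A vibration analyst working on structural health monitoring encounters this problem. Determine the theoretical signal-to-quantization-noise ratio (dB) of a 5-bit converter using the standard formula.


Theoretical SNR for a full-scale sinusoid:
SNR = 6.02 * N + 1.76
    = 6.02 * 5 + 1.76
    = 30.1 + 1.76
    = 31.86 dB

31.86 dB


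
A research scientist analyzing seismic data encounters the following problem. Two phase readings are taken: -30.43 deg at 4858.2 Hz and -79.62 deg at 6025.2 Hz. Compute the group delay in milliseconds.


Group delay from phase difference:
tau = -d(phi)/d(omega)
d(phi) = -49.19 deg = -0.858527 rad
d(omega) = 2*pi*(6025.2 - 4858.2) = 7332.4773 rad/s
tau = -(-0.858527) / 7332.4773
    = 0.1171 ms

0.1171 ms


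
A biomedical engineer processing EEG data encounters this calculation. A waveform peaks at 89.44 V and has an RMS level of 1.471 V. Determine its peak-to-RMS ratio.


Crest factor is the ratio of peak to RMS:
CF = V_peak / V_rms
   = 89.44 / 1.471
   = 60.8022

60.8022


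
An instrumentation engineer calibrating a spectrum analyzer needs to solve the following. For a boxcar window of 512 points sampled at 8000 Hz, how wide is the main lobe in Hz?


Main lobe width for a rectangular window:
Width = 2 * fs / N
      = 2 * 8000 / 512
      = 16000 / 512
      = 31.25 Hz

31.25 Hz


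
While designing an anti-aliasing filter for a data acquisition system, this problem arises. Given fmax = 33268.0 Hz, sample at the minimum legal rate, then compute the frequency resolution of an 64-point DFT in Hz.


Step 1 — Nyquist sampling rate:
fs = 2 * fmax = 2 * 33268.0 = 66536.0 Hz

Step 2 — DFT bin spacing:
df = fs / N = 66536.0 / 64 = 1039.625 Hz

1039.625 Hz


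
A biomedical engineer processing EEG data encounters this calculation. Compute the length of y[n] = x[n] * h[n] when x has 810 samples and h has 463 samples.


Linear convolution output length:
L = N + M - 1
  = 810 + 463 - 1
  = 1272 samples

1272


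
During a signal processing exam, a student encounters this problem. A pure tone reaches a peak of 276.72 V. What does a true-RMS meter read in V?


RMS voltage for a sinusoidal waveform:
V_rms = V_peak / sqrt(2)
      = 276.72 / 1.414214
      = 195.671 V

195.671 V


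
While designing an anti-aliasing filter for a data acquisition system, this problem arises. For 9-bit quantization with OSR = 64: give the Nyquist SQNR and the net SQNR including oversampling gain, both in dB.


Step 1 — baseline SQNR at Nyquist:
SQNR_base = 6.02*N + 1.76
          = 6.02*9 + 1.76
          = 55.94 dB

Step 2 — oversampling processing gain:
G = 10*log10(OSR) = 10*log10(64) = 18.06 dB

Step 3 — total:
SQNR_total = 55.94 + 18.06 = 74.0 dB

Base SQNR = 55.94 dB; oversampled SQNR = 74.0 dB


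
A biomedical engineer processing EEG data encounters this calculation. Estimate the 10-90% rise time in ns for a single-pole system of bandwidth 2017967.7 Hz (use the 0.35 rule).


Rise time from bandwidth relationship:
tr = 0.35 / BW
   = 0.35 / 2017967.7
   = 1.734418247e-07 s
   = 173.4418 ns

173.4418 ns


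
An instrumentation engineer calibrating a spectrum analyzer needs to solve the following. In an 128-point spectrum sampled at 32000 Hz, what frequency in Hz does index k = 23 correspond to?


Frequency of DFT bin k:
f_k = k * fs / N
    = 23 * 32000 / 128
    = 736000 / 128
    = 5750.0 Hz

5750.0 Hz


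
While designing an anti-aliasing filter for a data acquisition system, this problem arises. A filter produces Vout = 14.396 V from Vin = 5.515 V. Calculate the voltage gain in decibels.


Voltage gain in dB:
G = 20 * log10(Vout / Vin)
  = 20 * log10(14.396 / 5.515)
  = 20 * log10(2.610335)
  = 20 * 0.416696
  = 8.33 dB

8.33 dB


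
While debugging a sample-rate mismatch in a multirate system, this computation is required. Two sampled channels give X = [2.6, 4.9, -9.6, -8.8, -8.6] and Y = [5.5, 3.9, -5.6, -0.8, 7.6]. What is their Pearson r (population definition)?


Pearson correlation coefficient (population):
r = cov(X,Y) / (std(X) * std(Y))
Mean X = -3.9, Mean Y = 2.12
Cov(X,Y) = 14.038
Std(X) = 6.297301, Std(Y) = 4.748642
r = 0.4694

0.4694


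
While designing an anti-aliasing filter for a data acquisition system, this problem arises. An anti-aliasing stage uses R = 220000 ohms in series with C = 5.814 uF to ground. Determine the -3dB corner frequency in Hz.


Cutoff frequency of a first-order RC filter:
fc = 1 / (2 * pi * R * C)
C = 5.814 uF = 5.814e-06 F
fc = 1 / (2 * pi * 220000 * 5.814e-06)
   = 1 / 8.0366966627073
   = 0.124429 Hz

0.124429 Hz


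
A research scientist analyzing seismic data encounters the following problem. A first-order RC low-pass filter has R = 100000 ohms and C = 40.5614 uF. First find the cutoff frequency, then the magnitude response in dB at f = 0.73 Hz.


Step 1 — cutoff frequency:
fc = 1 / (2*pi*R*C)
C = 40.5614 uF = 4.05614e-05 F
fc = 1 / (2*pi*100000*4.05614e-05)
   = 0.039238 Hz

Step 2 — magnitude at f = 0.73 Hz:
|H(f)| = 1 / sqrt(1 + (f/fc)^2)
f/fc = 0.73 / 0.039238 = 18.604414
|H| = 1 / sqrt(1 + 346.12422) = 0.0536732
|H|_dB = 20*log10(0.0536732) = -25.4 dB

fc = 0.039238 Hz; |H(0.73 Hz)| = -25.4 dB


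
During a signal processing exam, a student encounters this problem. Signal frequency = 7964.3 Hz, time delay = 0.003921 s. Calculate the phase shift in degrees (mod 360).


Phase shift from frequency and time delay:
phi = 360 * f * t_delay
    = 360 * 7964.3 * 0.003921
    = 11242.09 degrees
    mod 360 = 82.09 degrees

82.09 degrees


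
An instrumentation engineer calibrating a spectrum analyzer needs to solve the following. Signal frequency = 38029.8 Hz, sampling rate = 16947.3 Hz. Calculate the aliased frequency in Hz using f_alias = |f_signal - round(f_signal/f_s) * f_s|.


Compute the nearest integer multiple of fs to the signal:
n = round(38029.8 / 16947.3) = 2
f_alias = |38029.8 - 2 * 16947.3|
        = |38029.8 - 33894.6|
        = 4135.2 Hz

4135.2


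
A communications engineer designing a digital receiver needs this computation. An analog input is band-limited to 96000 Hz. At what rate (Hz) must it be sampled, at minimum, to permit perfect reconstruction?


The Nyquist rate is twice the maximum frequency component.
fs_min = 2 * fmax
      = 2 * 96000
      = 192000 Hz

192000


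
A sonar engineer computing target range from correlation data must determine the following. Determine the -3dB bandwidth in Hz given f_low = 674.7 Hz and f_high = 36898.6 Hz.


Bandwidth is the difference of -3dB frequencies:
BW = f_high - f_low
   = 36898.6 - 674.7
   = 36223.9 Hz

36223.9 Hz


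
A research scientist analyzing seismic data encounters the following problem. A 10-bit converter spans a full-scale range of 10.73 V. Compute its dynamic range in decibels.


Dynamic range from full-scale to LSB:
V_min = V_max / 2^bits = 10.73 / 2^10
DR = 20 * log10(V_max / V_min)
   = 20 * log10(2^10)
   = 20 * 10 * log10(2)
   = 60.21 dB

60.21 dB


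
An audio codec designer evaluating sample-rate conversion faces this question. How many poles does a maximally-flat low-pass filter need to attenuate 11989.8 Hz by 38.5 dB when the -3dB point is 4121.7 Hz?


Butterworth filter order formula:
n = log10(10^(A/10) - 1) / (2 * log10(f_stop/f_pass))
10^(38.5/10) - 1 = 7078.4578
f_stop/f_pass = 11989.8 / 4121.7 = 2.9089
n = 4.151 -> ceil = 5

5


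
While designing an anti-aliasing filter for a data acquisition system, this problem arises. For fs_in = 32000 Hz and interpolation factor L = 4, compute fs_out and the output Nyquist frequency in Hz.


Step 1 — output sample rate after interpolation by L:
fs_out = L * fs_in = 4 * 32000 = 128000 Hz

Step 2 — Nyquist frequency of the output stream:
f_Nyq = fs_out / 2 = 128000 / 2 = 64000.0 Hz

fs_out = 128000 Hz; f_Nyquist = 64000.0 Hz


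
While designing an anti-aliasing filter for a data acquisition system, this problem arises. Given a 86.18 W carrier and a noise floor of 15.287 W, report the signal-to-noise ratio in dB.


SNR in decibels:
SNR = 10 * log10(Ps / Pn)
    = 10 * log10(86.18 / 15.287)
    = 10 * log10(5.6375)
    = 10 * 0.7511
    = 7.51 dB

7.51 dB


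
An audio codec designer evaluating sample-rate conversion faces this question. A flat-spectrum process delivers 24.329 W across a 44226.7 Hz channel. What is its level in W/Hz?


Power spectral density:
PSD = P / BW
    = 24.329 / 44226.7
    = 0.0005501 W/Hz

0.0005501 W/Hz


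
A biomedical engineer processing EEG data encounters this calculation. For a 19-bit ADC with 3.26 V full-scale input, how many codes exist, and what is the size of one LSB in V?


Step 1 — number of quantization levels:
L = 2^N = 2^19 = 524288

Step 2 — LSB step size:
delta = Vfs / L
      = 3.26 / 524288
      = 6.22e-06 V

Levels = 524288; step size = 6.22e-06 V


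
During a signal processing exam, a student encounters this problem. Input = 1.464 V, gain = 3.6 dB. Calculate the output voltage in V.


Output voltage from dB gain:
V_out = V_in * 10^(gain_dB / 20)
      = 1.464 * 10^(3.6 / 20)
      = 1.464 * 1.513561
      = 2.2159 V

2.2159 V


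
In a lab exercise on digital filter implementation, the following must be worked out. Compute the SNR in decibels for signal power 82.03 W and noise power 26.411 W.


SNR in decibels:
SNR = 10 * log10(Ps / Pn)
    = 10 * log10(82.03 / 26.411)
    = 10 * log10(3.1059)
    = 10 * 0.4922
    = 4.92 dB

4.92 dB


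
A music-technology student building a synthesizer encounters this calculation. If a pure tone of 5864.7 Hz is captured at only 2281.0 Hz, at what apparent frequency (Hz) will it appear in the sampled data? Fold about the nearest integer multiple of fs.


Compute the nearest integer multiple of fs to the signal:
n = round(5864.7 / 2281.0) = 3
f_alias = |5864.7 - 3 * 2281.0|
        = |5864.7 - 6843.0|
        = 978.3 Hz

978.3
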